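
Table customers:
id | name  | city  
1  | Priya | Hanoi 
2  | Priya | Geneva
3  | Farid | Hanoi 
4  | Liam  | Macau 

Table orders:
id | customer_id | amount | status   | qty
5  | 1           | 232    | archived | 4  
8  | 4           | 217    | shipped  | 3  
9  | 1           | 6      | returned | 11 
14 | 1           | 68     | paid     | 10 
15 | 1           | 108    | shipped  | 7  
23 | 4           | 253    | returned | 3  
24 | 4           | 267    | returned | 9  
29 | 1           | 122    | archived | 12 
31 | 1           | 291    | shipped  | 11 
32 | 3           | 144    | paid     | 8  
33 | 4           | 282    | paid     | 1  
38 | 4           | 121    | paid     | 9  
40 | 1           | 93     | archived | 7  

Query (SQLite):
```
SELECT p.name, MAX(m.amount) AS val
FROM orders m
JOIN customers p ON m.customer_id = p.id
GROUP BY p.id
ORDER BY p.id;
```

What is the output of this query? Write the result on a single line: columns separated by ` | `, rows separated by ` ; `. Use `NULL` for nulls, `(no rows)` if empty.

Join each orders row to its customers via customer_id.
Group joined rows by customers.id; compute MAX(m.amount) per group.
  1: ids {5, 9, 14, 15, 29, 31, 40} → MAX(m.amount)=291
  3: ids {32} → MAX(m.amount)=144
  4: ids {8, 23, 24, 33, 38} → MAX(m.amount)=282

Priya | 291 ; Farid | 144 ; Liam | 282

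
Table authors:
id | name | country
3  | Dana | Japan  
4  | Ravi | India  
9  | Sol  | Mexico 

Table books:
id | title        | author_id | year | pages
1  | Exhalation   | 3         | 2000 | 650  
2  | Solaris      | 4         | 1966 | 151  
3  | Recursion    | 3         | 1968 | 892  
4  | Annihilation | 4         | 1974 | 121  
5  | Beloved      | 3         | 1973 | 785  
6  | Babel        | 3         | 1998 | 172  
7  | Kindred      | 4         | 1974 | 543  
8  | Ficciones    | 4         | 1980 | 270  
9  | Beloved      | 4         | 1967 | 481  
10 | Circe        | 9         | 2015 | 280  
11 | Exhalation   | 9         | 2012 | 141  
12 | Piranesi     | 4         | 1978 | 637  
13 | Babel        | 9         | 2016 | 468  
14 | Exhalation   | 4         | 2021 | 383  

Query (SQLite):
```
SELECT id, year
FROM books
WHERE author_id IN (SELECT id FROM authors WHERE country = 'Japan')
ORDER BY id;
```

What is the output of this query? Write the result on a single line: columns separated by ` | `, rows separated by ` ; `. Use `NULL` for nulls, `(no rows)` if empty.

Inner query: authors.id where country = 'Japan'.
Outer: keep books rows whose author_id is in that set.
Inner query → {3}

1 | 2000 ; 3 | 1968 ; 5 | 1973 ; 6 | 1998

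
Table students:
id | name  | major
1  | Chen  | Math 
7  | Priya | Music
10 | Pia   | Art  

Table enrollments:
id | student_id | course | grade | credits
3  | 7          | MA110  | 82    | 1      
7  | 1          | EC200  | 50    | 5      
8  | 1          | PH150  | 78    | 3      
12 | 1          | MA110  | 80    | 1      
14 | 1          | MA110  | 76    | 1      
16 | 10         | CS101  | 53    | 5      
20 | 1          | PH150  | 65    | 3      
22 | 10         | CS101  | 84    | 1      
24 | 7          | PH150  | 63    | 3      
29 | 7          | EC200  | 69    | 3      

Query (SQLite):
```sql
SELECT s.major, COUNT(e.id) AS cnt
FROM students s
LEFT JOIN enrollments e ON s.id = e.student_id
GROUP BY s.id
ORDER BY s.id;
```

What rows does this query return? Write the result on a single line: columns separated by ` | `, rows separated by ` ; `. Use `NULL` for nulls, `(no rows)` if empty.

LEFT JOIN keeps every students row; unmatched ones get NULL for enrollments columns.
Group by students.id and compute COUNT(e.id). COUNT(col) of an all-NULL group is 0.
  1: ids {7, 8, 12, 14, 20} → COUNT(e.id)=5
  7: ids {3, 24, 29} → COUNT(e.id)=3
  10: ids {16, 22} → COUNT(e.id)=2

Math | 5 ; Music | 3 ; Art | 2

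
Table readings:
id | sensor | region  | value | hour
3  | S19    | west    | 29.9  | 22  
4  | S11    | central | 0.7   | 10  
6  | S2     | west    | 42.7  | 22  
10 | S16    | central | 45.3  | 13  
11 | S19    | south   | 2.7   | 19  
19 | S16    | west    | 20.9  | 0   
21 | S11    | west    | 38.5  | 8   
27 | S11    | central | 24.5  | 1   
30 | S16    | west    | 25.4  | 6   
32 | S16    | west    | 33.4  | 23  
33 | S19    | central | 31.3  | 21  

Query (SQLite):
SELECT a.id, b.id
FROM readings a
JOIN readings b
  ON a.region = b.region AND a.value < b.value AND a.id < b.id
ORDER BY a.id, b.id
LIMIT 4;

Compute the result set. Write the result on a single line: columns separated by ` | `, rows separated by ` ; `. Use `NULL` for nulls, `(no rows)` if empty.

Pairs (a,b) with same region, a.value < b.value, a.id < b.id.
region groups: central:{4,10,27,33} south:{11} west:{3,6,19,21,30,32}
Ordered by (a.id, b.id); first 4.

3 | 6 ; 3 | 21 ; 3 | 32 ; 4 | 10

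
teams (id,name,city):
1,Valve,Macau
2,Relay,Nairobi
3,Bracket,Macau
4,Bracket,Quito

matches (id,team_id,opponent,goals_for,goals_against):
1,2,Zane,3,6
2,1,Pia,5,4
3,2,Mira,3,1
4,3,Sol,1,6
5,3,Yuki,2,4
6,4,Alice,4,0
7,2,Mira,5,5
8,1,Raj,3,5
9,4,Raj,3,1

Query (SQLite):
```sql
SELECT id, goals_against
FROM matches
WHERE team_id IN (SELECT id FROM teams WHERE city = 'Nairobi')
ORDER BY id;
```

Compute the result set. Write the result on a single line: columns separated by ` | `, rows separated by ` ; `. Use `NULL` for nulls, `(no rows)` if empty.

1 | 6 ; 3 | 1 ; 7 | 5

Inner query: teams.id where city = 'Nairobi'.
Outer: keep matches rows whose team_id is in that set.
Inner query → {2}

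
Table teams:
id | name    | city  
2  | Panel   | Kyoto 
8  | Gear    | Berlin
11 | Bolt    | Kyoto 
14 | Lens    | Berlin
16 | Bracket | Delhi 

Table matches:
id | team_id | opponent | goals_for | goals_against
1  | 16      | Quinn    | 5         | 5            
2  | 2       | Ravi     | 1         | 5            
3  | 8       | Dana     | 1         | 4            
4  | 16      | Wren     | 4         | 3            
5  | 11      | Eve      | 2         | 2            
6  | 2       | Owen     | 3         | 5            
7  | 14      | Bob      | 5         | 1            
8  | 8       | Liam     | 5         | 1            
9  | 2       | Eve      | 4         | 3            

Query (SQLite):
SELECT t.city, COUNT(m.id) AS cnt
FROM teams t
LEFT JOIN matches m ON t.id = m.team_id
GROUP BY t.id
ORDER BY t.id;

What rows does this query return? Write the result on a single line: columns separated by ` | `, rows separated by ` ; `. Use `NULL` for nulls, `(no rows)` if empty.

Kyoto | 3 ; Berlin | 2 ; Kyoto | 1 ; Berlin | 1 ; Delhi | 2

LEFT JOIN keeps every teams row; unmatched ones get NULL for matches columns.
Group by teams.id and compute COUNT(m.id). COUNT(col) of an all-NULL group is 0.
  2: ids {2, 6, 9} → COUNT(m.id)=3
  8: ids {3, 8} → COUNT(m.id)=2
  11: ids {5} → COUNT(m.id)=1
  14: ids {7} → COUNT(m.id)=1
  16: ids {1, 4} → COUNT(m.id)=2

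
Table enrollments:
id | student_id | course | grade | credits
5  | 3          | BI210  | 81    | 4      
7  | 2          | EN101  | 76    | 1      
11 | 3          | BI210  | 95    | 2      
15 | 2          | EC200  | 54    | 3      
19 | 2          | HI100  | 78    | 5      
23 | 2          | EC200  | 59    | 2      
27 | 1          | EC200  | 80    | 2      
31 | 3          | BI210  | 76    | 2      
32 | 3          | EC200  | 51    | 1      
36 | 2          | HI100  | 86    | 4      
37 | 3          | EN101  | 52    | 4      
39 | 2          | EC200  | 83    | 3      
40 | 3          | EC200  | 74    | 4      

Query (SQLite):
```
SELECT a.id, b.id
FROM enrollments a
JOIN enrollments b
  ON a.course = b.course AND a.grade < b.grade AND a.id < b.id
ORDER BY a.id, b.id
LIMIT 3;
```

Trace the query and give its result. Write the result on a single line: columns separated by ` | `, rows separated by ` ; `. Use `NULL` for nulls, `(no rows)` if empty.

Pairs (a,b) with same course, a.grade < b.grade, a.id < b.id.
course groups: BI210:{5,11,31} EC200:{15,23,27,32,39,40} EN101:{7,37} HI100:{19,36}
Ordered by (a.id, b.id); first 3.

5 | 11 ; 15 | 23 ; 15 | 27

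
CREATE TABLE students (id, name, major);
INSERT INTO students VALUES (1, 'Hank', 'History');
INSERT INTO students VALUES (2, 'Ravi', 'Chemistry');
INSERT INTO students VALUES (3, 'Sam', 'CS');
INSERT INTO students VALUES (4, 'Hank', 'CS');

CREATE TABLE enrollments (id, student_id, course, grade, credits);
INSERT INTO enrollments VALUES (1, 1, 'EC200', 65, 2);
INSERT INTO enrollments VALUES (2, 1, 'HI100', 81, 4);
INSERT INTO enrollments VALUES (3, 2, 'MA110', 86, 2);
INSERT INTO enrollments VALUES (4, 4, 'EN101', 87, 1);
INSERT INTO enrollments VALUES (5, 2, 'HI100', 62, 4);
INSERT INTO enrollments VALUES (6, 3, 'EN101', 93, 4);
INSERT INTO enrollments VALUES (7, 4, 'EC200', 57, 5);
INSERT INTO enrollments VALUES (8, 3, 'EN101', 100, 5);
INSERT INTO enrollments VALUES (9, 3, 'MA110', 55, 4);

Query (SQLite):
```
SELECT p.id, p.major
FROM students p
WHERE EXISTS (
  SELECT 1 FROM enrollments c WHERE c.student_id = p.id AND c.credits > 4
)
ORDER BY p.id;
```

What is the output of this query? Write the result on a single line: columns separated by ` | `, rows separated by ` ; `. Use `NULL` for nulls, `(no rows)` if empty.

For each students row, check whether any enrollments with matching student_id has credits > 4.
Keep rows where that is true.

3 | CS ; 4 | CS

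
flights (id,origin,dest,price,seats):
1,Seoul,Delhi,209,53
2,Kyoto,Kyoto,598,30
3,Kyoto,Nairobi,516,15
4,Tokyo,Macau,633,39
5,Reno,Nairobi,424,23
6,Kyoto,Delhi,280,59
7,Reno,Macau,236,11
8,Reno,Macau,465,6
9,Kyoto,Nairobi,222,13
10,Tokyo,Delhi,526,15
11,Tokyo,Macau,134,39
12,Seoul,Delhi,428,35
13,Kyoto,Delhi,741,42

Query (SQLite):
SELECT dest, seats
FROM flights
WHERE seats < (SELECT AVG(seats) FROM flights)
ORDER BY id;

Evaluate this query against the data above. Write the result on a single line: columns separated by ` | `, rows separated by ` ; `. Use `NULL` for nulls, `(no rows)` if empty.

Scalar subquery: AVG(seats) over all flights rows = 29.230769 (≈; comparison uses full precision).
Keep rows where seats < that value.

Nairobi | 15 ; Nairobi | 23 ; Macau | 11 ; Macau | 6 ; Nairobi | 13 ; Delhi | 15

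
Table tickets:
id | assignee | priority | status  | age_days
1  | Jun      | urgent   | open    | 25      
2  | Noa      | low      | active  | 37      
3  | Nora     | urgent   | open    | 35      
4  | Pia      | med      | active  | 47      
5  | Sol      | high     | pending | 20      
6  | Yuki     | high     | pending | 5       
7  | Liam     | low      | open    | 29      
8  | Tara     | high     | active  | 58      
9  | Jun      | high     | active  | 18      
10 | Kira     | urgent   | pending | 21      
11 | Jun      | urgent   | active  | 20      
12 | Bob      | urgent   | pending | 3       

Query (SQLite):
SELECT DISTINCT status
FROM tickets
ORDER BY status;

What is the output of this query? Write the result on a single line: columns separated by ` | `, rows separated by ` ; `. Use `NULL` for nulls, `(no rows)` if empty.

active ; open ; pending

Collect distinct status values from tickets.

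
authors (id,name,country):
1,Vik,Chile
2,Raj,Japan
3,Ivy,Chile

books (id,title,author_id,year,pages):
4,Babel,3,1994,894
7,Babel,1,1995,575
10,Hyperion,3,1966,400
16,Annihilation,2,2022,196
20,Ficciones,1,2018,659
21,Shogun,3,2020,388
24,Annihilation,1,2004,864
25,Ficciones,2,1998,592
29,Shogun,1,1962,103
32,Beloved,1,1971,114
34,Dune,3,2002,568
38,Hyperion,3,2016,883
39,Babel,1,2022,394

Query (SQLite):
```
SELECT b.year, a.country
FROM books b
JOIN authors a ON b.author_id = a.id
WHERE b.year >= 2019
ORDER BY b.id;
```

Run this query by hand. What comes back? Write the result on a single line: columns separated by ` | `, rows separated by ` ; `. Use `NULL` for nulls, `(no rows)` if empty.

2022 | Japan ; 2020 | Chile ; 2022 | Chile

Each books row matches the authors row where author_id = authors.id.
Then keep rows with b.year >= 2019.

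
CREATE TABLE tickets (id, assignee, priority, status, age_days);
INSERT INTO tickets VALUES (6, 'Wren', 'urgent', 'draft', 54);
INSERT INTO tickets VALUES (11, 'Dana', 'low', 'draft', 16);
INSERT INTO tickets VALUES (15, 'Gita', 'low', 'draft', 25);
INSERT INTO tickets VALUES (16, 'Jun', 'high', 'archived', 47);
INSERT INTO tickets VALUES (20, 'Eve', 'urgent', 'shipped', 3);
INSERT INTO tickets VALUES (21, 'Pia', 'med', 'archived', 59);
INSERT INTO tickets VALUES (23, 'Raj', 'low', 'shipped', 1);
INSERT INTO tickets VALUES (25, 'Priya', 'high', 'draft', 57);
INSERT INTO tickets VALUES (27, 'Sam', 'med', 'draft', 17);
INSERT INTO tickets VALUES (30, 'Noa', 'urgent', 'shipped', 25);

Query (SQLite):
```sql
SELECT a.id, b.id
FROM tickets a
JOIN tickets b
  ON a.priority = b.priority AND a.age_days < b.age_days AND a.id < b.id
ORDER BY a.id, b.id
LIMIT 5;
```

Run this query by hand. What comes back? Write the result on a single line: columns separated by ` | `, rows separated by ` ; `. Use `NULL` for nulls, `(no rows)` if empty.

Pairs (a,b) with same priority, a.age_days < b.age_days, a.id < b.id.
priority groups: high:{16,25} low:{11,15,23} med:{21,27} urgent:{6,20,30}
Ordered by (a.id, b.id); first 5.

11 | 15 ; 16 | 25 ; 20 | 30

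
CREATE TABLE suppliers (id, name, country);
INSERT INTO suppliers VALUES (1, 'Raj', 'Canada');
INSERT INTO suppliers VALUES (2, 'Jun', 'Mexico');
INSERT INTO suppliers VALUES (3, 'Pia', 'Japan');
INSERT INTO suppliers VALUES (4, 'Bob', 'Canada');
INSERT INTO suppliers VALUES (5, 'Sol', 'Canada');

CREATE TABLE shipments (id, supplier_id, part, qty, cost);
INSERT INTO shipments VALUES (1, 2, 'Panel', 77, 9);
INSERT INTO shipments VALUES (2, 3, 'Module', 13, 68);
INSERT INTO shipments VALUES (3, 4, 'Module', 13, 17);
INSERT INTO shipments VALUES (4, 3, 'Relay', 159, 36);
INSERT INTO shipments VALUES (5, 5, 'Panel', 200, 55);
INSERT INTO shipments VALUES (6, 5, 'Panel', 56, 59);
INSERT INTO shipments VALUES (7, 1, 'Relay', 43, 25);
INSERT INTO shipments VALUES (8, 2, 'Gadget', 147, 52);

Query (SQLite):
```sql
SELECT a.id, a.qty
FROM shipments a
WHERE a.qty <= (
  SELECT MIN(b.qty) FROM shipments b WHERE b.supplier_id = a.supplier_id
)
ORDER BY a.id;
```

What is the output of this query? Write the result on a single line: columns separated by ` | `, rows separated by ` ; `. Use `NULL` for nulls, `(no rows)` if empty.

1 | 77 ; 2 | 13 ; 3 | 13 ; 6 | 56 ; 7 | 43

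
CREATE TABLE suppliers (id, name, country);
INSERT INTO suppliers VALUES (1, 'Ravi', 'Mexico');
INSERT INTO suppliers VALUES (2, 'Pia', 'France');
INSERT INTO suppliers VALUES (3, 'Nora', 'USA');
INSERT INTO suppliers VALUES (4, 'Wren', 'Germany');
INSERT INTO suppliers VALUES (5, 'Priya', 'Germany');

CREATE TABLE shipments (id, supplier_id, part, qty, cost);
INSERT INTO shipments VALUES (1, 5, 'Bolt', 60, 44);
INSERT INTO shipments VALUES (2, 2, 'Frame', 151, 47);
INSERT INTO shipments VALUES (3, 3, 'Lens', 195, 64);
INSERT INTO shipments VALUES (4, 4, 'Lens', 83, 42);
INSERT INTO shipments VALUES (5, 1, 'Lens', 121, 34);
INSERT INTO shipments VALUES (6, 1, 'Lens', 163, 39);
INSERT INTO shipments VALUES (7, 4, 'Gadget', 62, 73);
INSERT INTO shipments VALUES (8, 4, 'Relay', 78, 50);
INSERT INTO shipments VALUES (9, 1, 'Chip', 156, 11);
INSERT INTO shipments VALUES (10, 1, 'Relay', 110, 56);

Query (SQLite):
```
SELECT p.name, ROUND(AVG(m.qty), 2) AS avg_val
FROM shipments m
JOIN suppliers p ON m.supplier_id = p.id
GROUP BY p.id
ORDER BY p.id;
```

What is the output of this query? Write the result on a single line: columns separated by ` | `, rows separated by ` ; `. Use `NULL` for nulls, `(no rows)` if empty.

Ravi | 137.5 ; Pia | 151 ; Nora | 195 ; Wren | 74.33 ; Priya | 60

Join each shipments row to its suppliers via supplier_id.
Group joined rows by suppliers.id; compute ROUND(AVG(m.qty), 2) per group.
  1: ids {5, 6, 9, 10} → ROUND(AVG(m.qty), 2)=137.5
  2: ids {2} → ROUND(AVG(m.qty), 2)=151
  3: ids {3} → ROUND(AVG(m.qty), 2)=195
  4: ids {4, 7, 8} → ROUND(AVG(m.qty), 2)=74.33
  5: ids {1} → ROUND(AVG(m.qty), 2)=60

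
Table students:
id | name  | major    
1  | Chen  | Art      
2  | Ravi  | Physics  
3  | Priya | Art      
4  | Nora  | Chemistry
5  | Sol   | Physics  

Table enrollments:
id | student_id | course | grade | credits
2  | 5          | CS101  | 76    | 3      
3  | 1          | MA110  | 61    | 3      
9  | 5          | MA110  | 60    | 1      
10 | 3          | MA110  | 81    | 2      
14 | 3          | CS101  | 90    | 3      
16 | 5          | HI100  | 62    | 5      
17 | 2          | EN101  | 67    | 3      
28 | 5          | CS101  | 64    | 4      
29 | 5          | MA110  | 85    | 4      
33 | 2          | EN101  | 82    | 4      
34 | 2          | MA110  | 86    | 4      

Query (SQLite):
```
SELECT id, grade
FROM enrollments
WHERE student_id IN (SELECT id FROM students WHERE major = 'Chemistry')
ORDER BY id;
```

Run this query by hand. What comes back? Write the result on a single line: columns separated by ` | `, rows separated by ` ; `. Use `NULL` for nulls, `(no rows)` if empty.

(no rows)

Inner query: students.id where major = 'Chemistry'.
Outer: keep enrollments rows whose student_id is in that set.
Inner query → {4}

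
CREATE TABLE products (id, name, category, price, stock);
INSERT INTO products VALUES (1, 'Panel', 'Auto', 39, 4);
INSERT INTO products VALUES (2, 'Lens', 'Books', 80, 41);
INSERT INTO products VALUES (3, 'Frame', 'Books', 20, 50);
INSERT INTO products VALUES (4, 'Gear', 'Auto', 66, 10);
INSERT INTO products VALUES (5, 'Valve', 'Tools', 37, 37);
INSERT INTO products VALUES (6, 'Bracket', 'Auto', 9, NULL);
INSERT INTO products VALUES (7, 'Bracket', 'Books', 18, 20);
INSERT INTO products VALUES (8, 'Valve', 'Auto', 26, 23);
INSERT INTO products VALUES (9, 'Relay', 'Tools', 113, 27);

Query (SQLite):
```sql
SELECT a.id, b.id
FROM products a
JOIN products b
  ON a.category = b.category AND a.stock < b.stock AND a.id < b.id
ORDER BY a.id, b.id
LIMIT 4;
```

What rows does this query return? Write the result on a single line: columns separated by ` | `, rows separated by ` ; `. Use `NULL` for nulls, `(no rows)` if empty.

Pairs (a,b) with same category, a.stock < b.stock, a.id < b.id.
category groups: Auto:{1,4,6,8} Books:{2,3,7} Tools:{5,9}
Ordered by (a.id, b.id); first 4.

1 | 4 ; 1 | 8 ; 2 | 3 ; 4 | 8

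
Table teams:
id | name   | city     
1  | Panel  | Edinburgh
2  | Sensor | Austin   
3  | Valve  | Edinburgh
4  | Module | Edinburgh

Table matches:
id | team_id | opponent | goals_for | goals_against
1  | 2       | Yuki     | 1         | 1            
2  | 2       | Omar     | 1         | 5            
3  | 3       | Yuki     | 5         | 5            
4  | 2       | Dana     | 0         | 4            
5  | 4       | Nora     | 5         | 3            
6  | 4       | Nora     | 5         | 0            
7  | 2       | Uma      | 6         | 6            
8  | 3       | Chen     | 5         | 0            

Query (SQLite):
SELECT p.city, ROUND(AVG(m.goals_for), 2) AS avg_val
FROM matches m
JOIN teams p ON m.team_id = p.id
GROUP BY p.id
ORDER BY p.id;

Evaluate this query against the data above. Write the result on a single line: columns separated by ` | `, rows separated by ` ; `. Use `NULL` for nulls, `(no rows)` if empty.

Join each matches row to its teams via team_id.
Group joined rows by teams.id; compute ROUND(AVG(m.goals_for), 2) per group.
  2: ids {1, 2, 4, 7} → ROUND(AVG(m.goals_for), 2)=2
  3: ids {3, 8} → ROUND(AVG(m.goals_for), 2)=5
  4: ids {5, 6} → ROUND(AVG(m.goals_for), 2)=5

Austin | 2 ; Edinburgh | 5 ; Edinburgh | 5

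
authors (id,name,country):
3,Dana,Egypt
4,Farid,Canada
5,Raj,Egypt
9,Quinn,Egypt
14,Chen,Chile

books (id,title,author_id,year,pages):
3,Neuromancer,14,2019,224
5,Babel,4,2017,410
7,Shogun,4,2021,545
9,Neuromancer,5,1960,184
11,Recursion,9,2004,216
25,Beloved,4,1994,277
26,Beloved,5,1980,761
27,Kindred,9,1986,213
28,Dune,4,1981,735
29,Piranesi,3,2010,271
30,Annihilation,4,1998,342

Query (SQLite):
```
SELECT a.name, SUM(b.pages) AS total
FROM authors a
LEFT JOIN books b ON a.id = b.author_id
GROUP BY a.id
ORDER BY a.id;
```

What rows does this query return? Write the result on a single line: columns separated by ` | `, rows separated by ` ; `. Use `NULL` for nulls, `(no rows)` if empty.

LEFT JOIN keeps every authors row; unmatched ones get NULL for books columns.
Group by authors.id and compute SUM(b.pages). SUM over an all-NULL group is NULL.
  3: ids {29} → SUM(b.pages)=271
  4: ids {5, 7, 25, 28, 30} → SUM(b.pages)=2309
  5: ids {9, 26} → SUM(b.pages)=945
  9: ids {11, 27} → SUM(b.pages)=429
  14: ids {3} → SUM(b.pages)=224

Dana | 271 ; Farid | 2309 ; Raj | 945 ; Quinn | 429 ; Chen | 224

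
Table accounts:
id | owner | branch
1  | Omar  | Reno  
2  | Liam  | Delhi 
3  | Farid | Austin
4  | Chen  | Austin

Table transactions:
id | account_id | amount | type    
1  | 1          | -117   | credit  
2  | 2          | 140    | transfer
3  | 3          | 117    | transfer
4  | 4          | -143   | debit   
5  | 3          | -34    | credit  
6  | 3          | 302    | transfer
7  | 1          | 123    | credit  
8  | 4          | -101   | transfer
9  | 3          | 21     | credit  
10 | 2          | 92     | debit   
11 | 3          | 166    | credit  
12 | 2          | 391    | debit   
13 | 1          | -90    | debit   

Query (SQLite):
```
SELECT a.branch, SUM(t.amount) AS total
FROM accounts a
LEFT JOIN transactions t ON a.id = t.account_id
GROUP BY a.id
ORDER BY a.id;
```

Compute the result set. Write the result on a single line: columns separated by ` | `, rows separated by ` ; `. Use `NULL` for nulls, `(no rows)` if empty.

Reno | -84 ; Delhi | 623 ; Austin | 572 ; Austin | -244

LEFT JOIN keeps every accounts row; unmatched ones get NULL for transactions columns.
Group by accounts.id and compute SUM(t.amount). SUM over an all-NULL group is NULL.
  1: ids {1, 7, 13} → SUM(t.amount)=-84
  2: ids {2, 10, 12} → SUM(t.amount)=623
  3: ids {3, 5, 6, 9, 11} → SUM(t.amount)=572
  4: ids {4, 8} → SUM(t.amount)=-244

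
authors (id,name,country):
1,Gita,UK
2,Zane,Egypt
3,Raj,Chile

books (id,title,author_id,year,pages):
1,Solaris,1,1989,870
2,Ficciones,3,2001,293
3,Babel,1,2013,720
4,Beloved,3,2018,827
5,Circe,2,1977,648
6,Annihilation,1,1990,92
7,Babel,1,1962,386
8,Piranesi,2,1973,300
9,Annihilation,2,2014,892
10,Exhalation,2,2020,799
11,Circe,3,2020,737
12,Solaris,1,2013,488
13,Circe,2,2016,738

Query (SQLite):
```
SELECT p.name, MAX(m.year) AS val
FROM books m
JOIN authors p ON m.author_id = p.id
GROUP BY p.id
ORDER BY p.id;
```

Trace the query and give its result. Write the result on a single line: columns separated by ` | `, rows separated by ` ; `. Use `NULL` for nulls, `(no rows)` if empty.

Gita | 2013 ; Zane | 2020 ; Raj | 2020

Join each books row to its authors via author_id.
Group joined rows by authors.id; compute MAX(m.year) per group.
  1: ids {1, 3, 6, 7, 12} → MAX(m.year)=2013
  2: ids {5, 8, 9, 10, 13} → MAX(m.year)=2020
  3: ids {2, 4, 11} → MAX(m.year)=2020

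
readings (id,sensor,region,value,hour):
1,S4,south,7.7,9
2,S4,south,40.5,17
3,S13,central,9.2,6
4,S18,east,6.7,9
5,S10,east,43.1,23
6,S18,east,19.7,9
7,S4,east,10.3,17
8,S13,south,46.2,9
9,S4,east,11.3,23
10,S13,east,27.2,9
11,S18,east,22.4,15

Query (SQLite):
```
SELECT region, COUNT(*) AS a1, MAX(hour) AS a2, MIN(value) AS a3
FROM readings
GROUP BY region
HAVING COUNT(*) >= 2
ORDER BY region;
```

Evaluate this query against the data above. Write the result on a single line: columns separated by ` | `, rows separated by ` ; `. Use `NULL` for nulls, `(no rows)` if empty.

Group readings by region.
Per group compute: COUNT(*), MAX(hour), MIN(value).
HAVING: drop groups with fewer than 2 rows.
  central: ids {3} → COUNT(*)=1, MAX(hour)=6, MIN(value)=9.2
  east: ids {4, 5, 6, 7, 9, 10, 11} → COUNT(*)=7, MAX(hour)=23, MIN(value)=6.7
  south: ids {1, 2, 8} → COUNT(*)=3, MAX(hour)=17, MIN(value)=7.7

east | 7 | 23 | 6.7 ; south | 3 | 17 | 7.7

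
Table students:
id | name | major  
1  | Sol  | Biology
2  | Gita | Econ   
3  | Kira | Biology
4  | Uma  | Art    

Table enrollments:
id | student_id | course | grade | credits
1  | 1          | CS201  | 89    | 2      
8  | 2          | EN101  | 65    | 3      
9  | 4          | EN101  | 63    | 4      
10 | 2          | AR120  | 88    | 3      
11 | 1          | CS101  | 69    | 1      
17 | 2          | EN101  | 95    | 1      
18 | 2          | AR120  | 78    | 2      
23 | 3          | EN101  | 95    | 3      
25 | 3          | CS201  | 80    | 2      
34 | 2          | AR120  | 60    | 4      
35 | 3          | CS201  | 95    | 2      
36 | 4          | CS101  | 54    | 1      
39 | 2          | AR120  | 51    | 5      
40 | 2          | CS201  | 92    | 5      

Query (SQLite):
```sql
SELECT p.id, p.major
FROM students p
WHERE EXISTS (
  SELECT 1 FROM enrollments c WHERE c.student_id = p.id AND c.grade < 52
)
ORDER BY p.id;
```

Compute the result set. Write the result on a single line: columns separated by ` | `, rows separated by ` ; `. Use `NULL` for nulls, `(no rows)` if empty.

For each students row, check whether any enrollments with matching student_id has grade < 52.
Keep rows where that is true.

2 | Econ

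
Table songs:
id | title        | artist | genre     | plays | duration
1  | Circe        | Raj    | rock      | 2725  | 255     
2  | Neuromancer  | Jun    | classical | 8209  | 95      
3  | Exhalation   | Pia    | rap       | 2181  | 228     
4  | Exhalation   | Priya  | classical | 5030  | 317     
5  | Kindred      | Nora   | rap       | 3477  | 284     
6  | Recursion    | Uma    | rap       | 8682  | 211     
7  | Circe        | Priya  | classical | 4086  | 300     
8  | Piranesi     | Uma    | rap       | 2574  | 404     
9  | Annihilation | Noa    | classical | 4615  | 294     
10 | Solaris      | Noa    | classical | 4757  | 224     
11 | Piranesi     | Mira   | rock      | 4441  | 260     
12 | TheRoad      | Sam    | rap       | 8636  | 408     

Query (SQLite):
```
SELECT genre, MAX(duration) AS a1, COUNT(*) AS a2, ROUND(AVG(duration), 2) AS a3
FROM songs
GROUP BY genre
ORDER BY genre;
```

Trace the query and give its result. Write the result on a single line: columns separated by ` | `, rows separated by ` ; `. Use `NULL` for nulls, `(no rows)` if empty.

Group songs by genre.
Per group compute: MAX(duration), COUNT(*), ROUND(AVG(duration), 2).
  classical: ids {2, 4, 7, 9, 10} → MAX(duration)=317, COUNT(*)=5, ROUND(AVG(duration), 2)=246
  rap: ids {3, 5, 6, 8, 12} → MAX(duration)=408, COUNT(*)=5, ROUND(AVG(duration), 2)=307
  rock: ids {1, 11} → MAX(duration)=260, COUNT(*)=2, ROUND(AVG(duration), 2)=257.5

classical | 317 | 5 | 246 ; rap | 408 | 5 | 307 ; rock | 260 | 2 | 257.5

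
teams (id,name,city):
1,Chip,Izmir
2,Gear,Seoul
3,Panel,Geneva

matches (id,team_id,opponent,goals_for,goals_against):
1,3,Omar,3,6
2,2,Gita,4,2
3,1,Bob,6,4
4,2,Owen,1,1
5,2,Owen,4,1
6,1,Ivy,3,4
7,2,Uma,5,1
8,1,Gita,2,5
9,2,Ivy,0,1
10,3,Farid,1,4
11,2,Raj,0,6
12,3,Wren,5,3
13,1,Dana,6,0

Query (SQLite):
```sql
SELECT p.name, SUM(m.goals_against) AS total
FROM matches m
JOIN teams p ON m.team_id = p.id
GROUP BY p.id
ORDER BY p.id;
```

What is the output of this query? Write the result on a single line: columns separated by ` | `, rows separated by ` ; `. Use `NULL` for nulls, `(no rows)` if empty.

Chip | 13 ; Gear | 12 ; Panel | 13

Join each matches row to its teams via team_id.
Group joined rows by teams.id; compute SUM(m.goals_against) per group.
  1: ids {3, 6, 8, 13} → SUM(m.goals_against)=13
  2: ids {2, 4, 5, 7, 9, 11} → SUM(m.goals_against)=12
  3: ids {1, 10, 12} → SUM(m.goals_against)=13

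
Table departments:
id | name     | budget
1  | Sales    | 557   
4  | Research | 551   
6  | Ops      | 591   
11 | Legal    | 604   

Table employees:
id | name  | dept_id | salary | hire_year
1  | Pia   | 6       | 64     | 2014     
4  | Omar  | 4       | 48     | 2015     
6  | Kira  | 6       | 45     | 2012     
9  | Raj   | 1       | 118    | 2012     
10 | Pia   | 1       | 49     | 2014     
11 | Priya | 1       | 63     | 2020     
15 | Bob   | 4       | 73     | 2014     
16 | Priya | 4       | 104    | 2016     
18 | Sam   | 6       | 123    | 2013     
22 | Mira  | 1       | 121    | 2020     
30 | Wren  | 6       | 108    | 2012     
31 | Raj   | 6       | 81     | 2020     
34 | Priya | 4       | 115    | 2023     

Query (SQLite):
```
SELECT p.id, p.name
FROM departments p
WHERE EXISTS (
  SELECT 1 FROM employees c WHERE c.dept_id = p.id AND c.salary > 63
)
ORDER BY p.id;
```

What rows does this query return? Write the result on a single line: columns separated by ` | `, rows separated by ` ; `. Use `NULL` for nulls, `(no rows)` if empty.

1 | Sales ; 4 | Research ; 6 | Ops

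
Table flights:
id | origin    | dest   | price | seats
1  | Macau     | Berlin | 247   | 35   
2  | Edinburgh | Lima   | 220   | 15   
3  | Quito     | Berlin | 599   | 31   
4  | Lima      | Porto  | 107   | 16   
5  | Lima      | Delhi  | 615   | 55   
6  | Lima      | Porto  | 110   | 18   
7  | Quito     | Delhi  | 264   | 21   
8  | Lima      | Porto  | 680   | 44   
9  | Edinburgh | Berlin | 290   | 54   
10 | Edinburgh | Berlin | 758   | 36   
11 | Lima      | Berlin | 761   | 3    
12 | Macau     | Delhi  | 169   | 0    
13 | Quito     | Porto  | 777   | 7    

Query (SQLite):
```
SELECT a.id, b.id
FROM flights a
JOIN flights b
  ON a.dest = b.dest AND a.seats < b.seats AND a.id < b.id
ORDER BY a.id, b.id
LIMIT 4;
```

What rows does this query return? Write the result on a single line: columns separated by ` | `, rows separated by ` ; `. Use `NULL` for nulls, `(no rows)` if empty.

1 | 9 ; 1 | 10 ; 3 | 9 ; 3 | 10

Pairs (a,b) with same dest, a.seats < b.seats, a.id < b.id.
dest groups: Berlin:{1,3,9,10,11} Delhi:{5,7,12} Lima:{2} Porto:{4,6,8,13}
Ordered by (a.id, b.id); first 4.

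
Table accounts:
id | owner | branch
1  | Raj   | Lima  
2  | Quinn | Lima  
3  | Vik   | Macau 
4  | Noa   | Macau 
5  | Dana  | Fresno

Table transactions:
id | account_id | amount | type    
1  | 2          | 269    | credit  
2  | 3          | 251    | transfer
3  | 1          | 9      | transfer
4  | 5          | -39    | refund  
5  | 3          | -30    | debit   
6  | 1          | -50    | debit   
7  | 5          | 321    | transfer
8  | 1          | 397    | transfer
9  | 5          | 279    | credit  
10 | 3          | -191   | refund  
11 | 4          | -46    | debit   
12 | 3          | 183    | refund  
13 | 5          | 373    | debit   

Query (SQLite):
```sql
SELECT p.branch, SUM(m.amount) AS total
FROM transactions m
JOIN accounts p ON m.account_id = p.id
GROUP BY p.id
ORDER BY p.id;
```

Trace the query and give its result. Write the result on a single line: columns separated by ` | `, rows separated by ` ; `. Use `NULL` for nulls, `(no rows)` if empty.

Join each transactions row to its accounts via account_id.
Group joined rows by accounts.id; compute SUM(m.amount) per group.
  1: ids {3, 6, 8} → SUM(m.amount)=356
  2: ids {1} → SUM(m.amount)=269
  3: ids {2, 5, 10, 12} → SUM(m.amount)=213
  4: ids {11} → SUM(m.amount)=-46
  5: ids {4, 7, 9, 13} → SUM(m.amount)=934

Lima | 356 ; Lima | 269 ; Macau | 213 ; Macau | -46 ; Fresno | 934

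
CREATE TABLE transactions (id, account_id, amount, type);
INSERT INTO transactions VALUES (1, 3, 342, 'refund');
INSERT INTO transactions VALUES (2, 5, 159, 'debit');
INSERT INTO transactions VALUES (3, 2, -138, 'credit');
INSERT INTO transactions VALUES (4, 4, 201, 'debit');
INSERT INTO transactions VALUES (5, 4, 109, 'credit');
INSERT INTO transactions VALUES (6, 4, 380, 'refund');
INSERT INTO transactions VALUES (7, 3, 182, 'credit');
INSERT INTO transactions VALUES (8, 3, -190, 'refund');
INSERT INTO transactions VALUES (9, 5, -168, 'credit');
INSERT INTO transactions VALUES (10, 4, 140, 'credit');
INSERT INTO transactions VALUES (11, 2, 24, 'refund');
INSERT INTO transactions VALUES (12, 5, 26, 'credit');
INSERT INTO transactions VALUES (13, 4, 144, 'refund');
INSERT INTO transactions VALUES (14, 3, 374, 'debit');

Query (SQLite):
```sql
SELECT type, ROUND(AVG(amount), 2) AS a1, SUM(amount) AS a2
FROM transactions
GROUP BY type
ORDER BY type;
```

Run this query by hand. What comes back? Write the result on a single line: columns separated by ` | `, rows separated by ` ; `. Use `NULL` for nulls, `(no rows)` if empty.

credit | 25.17 | 151 ; debit | 244.67 | 734 ; refund | 140 | 700

Group transactions by type.
Per group compute: ROUND(AVG(amount), 2), SUM(amount).
  credit: ids {3, 5, 7, 9, 10, 12} → ROUND(AVG(amount), 2)=25.17, SUM(amount)=151
  debit: ids {2, 4, 14} → ROUND(AVG(amount), 2)=244.67, SUM(amount)=734
  refund: ids {1, 6, 8, 11, 13} → ROUND(AVG(amount), 2)=140, SUM(amount)=700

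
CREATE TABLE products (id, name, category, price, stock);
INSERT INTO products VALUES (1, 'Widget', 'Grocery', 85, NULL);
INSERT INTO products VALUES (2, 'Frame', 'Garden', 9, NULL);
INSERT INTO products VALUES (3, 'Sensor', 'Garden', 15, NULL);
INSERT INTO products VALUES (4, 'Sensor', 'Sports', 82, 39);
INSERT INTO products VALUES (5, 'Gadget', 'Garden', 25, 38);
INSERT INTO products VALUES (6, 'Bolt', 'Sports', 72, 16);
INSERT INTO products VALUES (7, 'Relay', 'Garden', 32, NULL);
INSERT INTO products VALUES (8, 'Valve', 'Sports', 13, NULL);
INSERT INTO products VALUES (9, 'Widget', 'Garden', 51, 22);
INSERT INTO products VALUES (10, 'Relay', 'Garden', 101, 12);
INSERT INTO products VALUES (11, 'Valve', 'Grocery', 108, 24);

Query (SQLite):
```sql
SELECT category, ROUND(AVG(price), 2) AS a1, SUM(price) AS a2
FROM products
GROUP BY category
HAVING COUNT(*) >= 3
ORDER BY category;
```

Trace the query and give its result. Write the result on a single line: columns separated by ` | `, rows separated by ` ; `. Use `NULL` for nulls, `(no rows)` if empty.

Garden | 38.83 | 233 ; Sports | 55.67 | 167

Group products by category.
Per group compute: ROUND(AVG(price), 2), SUM(price).
HAVING: drop groups with fewer than 3 rows.
  Garden: ids {2, 3, 5, 7, 9, 10} → ROUND(AVG(price), 2)=38.83, SUM(price)=233
  Grocery: ids {1, 11} → ROUND(AVG(price), 2)=96.5, SUM(price)=193
  Sports: ids {4, 6, 8} → ROUND(AVG(price), 2)=55.67, SUM(price)=167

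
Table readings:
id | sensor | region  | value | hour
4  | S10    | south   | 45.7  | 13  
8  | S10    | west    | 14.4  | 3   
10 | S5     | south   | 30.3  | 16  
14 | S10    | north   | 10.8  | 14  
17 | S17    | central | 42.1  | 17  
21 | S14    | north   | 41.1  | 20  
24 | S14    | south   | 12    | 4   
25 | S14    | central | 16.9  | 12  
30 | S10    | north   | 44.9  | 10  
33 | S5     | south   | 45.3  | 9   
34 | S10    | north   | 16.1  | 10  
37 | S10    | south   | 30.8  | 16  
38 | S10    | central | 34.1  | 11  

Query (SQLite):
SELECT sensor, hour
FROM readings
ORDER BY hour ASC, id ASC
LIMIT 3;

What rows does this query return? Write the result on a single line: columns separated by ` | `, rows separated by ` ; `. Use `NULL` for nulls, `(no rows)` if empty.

Sort by hour asc, tiebreak id asc: (3, id=8), (4, id=24), (9, id=33), (10, id=30), (10, id=34), (11, id=38) …. Take first 3.

S10 | 3 ; S14 | 4 ; S5 | 9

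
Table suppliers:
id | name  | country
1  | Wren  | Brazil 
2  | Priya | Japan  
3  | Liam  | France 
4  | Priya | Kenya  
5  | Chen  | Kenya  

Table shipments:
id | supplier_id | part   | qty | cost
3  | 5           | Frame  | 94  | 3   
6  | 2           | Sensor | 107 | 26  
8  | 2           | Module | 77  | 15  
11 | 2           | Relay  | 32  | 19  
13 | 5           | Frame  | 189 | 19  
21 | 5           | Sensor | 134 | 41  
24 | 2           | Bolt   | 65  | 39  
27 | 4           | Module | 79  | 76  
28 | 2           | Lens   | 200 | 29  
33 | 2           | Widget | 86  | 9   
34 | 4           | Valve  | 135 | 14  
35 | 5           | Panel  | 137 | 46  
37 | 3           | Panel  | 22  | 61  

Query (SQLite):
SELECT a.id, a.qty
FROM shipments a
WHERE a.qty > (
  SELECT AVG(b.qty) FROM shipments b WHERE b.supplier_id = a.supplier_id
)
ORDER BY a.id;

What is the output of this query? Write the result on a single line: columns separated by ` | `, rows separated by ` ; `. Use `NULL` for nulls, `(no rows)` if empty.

For each shipments row a, compute AVG(qty) over rows sharing a.supplier_id.
Keep row a if a.qty > that per-group AVG.
  supplier_id=2: AVG(qty) = 94.5
  supplier_id=3: AVG(qty) = 22.0
  supplier_id=4: AVG(qty) = 107.0
  supplier_id=5: AVG(qty) = 138.5

6 | 107 ; 13 | 189 ; 28 | 200 ; 34 | 135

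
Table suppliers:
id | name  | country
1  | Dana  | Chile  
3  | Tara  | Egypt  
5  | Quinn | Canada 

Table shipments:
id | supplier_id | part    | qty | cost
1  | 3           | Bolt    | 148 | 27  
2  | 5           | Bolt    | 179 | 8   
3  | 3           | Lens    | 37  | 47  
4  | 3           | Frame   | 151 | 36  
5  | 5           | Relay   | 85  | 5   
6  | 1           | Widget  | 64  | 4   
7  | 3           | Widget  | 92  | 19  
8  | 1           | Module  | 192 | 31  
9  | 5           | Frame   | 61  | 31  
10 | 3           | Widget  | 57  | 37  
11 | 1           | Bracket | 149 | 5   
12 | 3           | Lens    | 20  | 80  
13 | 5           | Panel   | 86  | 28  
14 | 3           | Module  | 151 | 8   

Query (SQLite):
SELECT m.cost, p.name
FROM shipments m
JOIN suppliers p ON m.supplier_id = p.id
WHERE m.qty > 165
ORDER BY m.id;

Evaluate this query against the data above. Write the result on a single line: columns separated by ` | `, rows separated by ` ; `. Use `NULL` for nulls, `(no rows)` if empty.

Each shipments row matches the suppliers row where supplier_id = suppliers.id.
Then keep rows with m.qty > 165.

8 | Quinn ; 31 | Dana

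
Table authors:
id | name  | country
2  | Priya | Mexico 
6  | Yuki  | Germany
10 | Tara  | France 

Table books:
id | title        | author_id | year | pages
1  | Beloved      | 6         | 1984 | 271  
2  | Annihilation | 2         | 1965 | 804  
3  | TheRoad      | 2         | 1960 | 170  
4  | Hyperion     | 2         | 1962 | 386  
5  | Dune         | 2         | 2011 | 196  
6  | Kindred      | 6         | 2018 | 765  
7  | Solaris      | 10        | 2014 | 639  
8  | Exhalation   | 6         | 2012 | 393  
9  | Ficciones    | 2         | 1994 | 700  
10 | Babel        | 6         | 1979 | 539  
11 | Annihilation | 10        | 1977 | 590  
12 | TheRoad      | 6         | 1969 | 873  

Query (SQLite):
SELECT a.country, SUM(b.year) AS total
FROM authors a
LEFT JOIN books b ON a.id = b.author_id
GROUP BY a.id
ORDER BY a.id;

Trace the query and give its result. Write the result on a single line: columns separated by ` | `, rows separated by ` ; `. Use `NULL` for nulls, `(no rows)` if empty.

Mexico | 9892 ; Germany | 9962 ; France | 3991

LEFT JOIN keeps every authors row; unmatched ones get NULL for books columns.
Group by authors.id and compute SUM(b.year). SUM over an all-NULL group is NULL.
  2: ids {2, 3, 4, 5, 9} → SUM(b.year)=9892
  6: ids {1, 6, 8, 10, 12} → SUM(b.year)=9962
  10: ids {7, 11} → SUM(b.year)=3991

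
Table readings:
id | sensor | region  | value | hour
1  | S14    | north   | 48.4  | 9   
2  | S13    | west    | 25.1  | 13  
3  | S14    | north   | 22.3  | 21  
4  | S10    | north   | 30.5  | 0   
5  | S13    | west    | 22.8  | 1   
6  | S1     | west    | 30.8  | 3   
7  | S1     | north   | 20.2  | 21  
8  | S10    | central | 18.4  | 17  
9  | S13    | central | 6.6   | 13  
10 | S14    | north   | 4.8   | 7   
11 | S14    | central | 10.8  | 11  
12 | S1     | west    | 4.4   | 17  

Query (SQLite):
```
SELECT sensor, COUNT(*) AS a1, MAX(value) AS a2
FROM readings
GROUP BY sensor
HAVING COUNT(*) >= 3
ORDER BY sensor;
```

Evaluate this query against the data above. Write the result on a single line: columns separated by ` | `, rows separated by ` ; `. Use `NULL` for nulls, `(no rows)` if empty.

S1 | 3 | 30.8 ; S13 | 3 | 25.1 ; S14 | 4 | 48.4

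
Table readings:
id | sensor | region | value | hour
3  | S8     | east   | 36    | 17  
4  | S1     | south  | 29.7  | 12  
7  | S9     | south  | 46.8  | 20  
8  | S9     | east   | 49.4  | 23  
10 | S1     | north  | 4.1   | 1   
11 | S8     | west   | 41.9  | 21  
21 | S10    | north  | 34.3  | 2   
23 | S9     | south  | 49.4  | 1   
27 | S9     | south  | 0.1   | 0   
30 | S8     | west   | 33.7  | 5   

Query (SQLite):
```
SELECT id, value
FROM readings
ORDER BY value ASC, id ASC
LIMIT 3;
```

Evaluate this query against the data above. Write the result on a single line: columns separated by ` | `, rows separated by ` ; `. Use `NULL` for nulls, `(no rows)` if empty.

27 | 0.1 ; 10 | 4.1 ; 4 | 29.7

Sort by value asc, tiebreak id asc: (0.1, id=27), (4.1, id=10), (29.7, id=4), (33.7, id=30), (34.3, id=21), (36, id=3) …. Take first 3.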